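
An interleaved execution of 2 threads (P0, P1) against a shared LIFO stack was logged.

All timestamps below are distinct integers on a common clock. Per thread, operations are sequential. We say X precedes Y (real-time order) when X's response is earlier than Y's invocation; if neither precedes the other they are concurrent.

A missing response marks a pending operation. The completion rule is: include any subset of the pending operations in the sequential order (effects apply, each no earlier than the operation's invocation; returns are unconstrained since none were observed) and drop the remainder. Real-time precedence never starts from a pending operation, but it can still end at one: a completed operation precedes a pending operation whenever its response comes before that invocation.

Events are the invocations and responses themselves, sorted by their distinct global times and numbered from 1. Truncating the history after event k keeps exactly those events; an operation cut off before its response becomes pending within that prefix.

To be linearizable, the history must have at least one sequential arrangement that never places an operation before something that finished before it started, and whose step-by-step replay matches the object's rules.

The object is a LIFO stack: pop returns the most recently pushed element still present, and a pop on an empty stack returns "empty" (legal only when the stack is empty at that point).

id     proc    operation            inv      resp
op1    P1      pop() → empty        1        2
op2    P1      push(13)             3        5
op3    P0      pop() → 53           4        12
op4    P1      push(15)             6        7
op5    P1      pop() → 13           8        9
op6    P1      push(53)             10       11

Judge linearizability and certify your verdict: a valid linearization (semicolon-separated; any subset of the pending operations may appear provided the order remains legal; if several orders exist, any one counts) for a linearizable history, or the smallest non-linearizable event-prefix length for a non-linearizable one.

events 1..11 are fine; event 12 — the response of op3 at time 12 — makes the prefix non-linearizable
no legal order exists: 5 real-time-consistent candidates over 6 completed LIFO stack operations, all rejected
one such order, op1, op2, op3, op4, op5, op6, breaks at step 3 where op3 pop() → 53 is illegal
one such order, op1, op2, op4, op3, op5, op6, breaks at step 4 where op3 pop() → 53 is illegal

not linearizable — minimal violating prefix: 12 events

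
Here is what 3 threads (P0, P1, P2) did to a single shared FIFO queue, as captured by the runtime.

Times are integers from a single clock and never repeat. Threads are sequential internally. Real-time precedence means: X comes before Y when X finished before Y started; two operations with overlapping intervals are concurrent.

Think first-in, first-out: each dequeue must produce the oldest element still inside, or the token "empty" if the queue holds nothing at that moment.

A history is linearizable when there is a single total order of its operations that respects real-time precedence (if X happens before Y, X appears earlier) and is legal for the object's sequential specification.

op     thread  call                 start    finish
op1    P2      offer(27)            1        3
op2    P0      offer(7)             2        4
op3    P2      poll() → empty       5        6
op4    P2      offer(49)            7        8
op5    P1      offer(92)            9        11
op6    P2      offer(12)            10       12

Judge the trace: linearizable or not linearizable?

already the first 6 events (up to op3's response at time 6) admit no linearization; the first 5 still do
real-time-consistent orders of the 3 completed operations: 2 — all fail the FIFO queue replay
e.g. op1, op2, op3: illegal at step 3, since op3 poll() → empty cannot apply there
e.g. op2, op1, op3: illegal at step 3, since op3 poll() → empty cannot apply there

not linearizable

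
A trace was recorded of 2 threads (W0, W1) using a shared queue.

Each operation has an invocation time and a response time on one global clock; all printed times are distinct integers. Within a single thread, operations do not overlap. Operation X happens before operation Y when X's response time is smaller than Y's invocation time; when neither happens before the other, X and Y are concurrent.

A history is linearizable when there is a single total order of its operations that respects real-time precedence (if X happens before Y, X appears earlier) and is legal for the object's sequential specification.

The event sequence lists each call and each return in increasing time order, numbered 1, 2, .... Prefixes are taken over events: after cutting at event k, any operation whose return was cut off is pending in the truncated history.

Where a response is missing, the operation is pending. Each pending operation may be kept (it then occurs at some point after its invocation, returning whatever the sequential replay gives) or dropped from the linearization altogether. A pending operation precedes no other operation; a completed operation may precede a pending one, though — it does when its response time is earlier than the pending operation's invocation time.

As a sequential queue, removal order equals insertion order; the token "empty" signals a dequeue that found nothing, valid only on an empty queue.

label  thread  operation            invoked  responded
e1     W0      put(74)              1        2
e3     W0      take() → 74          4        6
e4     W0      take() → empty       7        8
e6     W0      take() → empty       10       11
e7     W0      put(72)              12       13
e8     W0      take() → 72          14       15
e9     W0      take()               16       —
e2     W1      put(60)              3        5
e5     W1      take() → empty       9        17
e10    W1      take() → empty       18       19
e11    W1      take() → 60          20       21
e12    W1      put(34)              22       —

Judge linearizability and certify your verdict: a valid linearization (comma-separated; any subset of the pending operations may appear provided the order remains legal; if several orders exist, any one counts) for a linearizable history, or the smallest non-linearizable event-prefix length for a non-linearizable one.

the violation lands at event 8, e4's response at time 8: events 1..7 linearize, events 1..8 do not
all 2 real-time-respecting orders fail — 4 completed queue operations, no legal replay
one such order, e1, e2, e3, e4, breaks at step 4 where e4 take() → empty is illegal
one such order, e1, e3, e2, e4, breaks at step 4 where e4 take() → empty is illegal

not linearizable — minimal violating prefix: 8 events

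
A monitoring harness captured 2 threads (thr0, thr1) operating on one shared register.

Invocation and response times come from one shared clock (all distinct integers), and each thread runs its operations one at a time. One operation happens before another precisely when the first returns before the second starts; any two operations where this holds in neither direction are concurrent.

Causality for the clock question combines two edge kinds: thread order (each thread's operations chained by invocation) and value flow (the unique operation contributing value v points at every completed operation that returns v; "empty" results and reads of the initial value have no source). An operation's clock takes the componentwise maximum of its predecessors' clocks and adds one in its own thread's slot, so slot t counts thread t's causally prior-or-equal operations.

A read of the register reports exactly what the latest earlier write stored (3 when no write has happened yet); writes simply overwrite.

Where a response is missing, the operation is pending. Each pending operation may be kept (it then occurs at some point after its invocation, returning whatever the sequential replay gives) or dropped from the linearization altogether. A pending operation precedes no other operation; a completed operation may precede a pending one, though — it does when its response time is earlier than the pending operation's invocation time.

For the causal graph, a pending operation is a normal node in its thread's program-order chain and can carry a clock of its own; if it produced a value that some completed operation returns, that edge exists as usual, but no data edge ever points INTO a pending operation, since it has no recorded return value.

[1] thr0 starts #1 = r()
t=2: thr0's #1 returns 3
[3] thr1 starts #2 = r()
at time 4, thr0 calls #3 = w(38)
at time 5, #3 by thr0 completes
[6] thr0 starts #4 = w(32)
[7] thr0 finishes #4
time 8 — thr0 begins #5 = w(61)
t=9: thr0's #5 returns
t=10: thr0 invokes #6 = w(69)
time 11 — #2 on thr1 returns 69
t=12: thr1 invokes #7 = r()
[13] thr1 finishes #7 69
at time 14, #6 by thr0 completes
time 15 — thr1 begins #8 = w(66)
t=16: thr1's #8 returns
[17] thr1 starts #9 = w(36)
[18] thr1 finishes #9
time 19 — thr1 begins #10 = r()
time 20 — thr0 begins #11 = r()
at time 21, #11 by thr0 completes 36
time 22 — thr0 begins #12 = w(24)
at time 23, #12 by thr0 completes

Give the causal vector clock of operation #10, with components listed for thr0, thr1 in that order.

#1, invoked 1, has no incoming edges; only thr0's bump applies → (1, 0)
VC(#3, invoked at 4): max of VC(#1)=(1, 0), then +1 on thread thr0 → (2, 0)
VC(#4, invoked at 6): max of VC(#3)=(2, 0), then +1 on thread thr0 → (3, 0)
VC(#5, invoked at 8): max of VC(#4)=(3, 0), then +1 on thread thr0 → (4, 0)
VC(#6, invoked at 10): max of VC(#5)=(4, 0), then +1 on thread thr0 → (5, 0)
VC(#2, invoked at 3): max of VC(#6)=(5, 0), then +1 on thread thr1 → (5, 1)
VC(#7, invoked at 12): max of VC(#2)=(5, 1), VC(#6)=(5, 0), then +1 on thread thr1 → (5, 2)
VC(#8, invoked at 15): max of VC(#7)=(5, 2), then +1 on thread thr1 → (5, 3)
VC(#9, invoked at 17): max of VC(#8)=(5, 3), then +1 on thread thr1 → (5, 4)
VC(#10, invoked at 19): max of VC(#9)=(5, 4), then +1 on thread thr1 → (5, 5)
VC(#11, invoked at 20): max of VC(#6)=(5, 0), VC(#9)=(5, 4), then +1 on thread thr0 → (6, 4)
VC(#12, invoked at 22): max of VC(#11)=(6, 4), then +1 on thread thr0 → (7, 4)
target: VC(#10) = (5, 5)

(5, 5)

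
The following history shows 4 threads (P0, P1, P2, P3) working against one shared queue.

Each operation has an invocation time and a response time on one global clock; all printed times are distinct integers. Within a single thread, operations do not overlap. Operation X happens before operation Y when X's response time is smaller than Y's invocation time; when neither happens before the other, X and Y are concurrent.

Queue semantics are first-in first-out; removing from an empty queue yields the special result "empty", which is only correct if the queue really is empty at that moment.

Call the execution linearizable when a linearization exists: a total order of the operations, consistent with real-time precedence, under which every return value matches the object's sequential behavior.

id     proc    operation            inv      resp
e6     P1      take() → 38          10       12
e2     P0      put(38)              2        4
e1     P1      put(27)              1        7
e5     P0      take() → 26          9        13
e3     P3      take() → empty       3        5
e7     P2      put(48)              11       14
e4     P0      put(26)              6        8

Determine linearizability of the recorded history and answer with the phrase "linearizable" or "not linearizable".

linearizable

a witness: e3, e2, e4, e1, e6, e5, e7
1. e3 take() → empty, leaving queue <>
2. e2 put(38), leaving queue <38>
3. e4 put(26), leaving queue <38,26>
4. e1 put(27), leaving queue <38,26,27>
5. e6 take() → 38, leaving queue <26,27>
6. e5 take() → 26, leaving queue <27>
7. e7 put(48), leaving queue <27,48>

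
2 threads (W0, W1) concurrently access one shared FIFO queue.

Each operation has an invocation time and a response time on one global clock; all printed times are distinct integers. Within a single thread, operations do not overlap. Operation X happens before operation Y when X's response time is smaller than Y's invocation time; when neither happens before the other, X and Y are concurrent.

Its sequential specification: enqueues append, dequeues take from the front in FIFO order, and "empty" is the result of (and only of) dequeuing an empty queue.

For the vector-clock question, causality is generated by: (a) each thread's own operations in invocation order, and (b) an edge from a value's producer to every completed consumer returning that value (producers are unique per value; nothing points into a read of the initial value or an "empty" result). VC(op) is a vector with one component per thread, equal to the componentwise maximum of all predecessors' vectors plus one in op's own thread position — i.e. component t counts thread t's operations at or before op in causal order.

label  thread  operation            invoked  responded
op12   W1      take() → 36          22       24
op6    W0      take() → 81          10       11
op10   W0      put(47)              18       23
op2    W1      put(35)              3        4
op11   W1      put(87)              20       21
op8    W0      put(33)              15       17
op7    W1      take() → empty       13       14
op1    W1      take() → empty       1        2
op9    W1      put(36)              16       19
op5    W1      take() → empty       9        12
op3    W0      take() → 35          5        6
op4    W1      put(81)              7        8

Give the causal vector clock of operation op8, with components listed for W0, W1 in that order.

(3, 3)

VC(op1, invoked at 1): no causal predecessors; +1 on W1 → (0, 1)
from VC(op1)=(0, 1), op2 (invoked 3) maxes components and bumps W1 → (0, 2)
from VC(op2)=(0, 2), op4 (invoked 7) maxes components and bumps W1 → (0, 3)
from VC(op2)=(0, 2), op3 (invoked 5) maxes components and bumps W0 → (1, 2)
from VC(op4)=(0, 3), op5 (invoked 9) maxes components and bumps W1 → (0, 4)
from VC(op5)=(0, 4), op7 (invoked 13) maxes components and bumps W1 → (0, 5)
from VC(op3)=(1, 2), VC(op4)=(0, 3), op6 (invoked 10) maxes components and bumps W0 → (2, 3)
from VC(op7)=(0, 5), op9 (invoked 16) maxes components and bumps W1 → (0, 6)
from VC(op6)=(2, 3), op8 (invoked 15) maxes components and bumps W0 → (3, 3)
from VC(op9)=(0, 6), op11 (invoked 20) maxes components and bumps W1 → (0, 7)
from VC(op8)=(3, 3), op10 (invoked 18) maxes components and bumps W0 → (4, 3)
from VC(op9)=(0, 6), VC(op11)=(0, 7), op12 (invoked 22) maxes components and bumps W1 → (0, 8)
target: VC(op8) = (3, 3)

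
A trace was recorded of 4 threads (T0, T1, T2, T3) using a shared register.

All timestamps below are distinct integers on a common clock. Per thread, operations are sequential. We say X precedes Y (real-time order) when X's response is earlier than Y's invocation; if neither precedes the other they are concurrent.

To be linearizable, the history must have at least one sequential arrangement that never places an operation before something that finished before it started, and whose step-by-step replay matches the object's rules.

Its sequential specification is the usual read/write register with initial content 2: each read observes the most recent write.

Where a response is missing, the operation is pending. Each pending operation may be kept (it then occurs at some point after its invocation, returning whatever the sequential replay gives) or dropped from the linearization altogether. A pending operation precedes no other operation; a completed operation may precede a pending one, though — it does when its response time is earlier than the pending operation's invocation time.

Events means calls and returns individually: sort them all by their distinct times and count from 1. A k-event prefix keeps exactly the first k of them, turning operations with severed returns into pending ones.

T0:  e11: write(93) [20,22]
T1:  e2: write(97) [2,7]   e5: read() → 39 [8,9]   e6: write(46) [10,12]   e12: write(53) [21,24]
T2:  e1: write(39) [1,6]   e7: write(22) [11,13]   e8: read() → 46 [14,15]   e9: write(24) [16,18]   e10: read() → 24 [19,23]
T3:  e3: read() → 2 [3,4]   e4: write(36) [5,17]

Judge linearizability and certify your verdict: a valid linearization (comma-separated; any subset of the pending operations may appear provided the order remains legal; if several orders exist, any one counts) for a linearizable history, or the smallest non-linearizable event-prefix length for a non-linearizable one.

step 1: e3 read() → 2 — value 2
step 2: e2 write(97) — value 97
step 3: e1 write(39) — value 39
step 4: e5 read() → 39 — value 39
step 5: e4 write(36) — value 36
step 6: e7 write(22) — value 22
step 7: e6 write(46) — value 46
step 8: e8 read() → 46 — value 46
step 9: e9 write(24) — value 24
step 10: e10 read() → 24 — value 24
step 11: e11 write(93) — value 93
step 12: e12 write(53) — value 53

linearizable — witness: e3, e2, e1, e5, e4, e7, e6, e8, e9, e10, e11, e12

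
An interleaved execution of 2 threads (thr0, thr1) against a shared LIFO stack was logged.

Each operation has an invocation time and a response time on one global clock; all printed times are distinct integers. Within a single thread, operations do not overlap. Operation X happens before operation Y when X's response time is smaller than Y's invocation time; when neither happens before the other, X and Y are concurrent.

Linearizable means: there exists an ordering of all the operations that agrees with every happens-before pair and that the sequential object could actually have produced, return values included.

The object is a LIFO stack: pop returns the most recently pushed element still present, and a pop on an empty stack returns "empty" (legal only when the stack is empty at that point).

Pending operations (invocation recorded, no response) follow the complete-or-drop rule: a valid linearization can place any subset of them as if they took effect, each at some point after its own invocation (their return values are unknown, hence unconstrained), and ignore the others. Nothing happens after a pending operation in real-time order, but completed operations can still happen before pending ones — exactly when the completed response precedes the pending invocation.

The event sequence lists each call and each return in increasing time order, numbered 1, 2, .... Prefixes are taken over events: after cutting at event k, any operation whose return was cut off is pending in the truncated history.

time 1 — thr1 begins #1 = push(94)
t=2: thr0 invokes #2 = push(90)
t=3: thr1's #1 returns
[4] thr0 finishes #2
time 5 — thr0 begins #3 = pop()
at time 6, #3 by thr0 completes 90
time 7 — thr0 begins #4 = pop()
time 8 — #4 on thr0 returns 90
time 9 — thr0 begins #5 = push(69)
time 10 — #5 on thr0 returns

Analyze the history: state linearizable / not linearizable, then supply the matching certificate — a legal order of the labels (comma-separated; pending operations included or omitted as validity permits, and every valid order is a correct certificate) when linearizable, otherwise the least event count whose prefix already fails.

cut after 7 events: linearizable; cut after 8 events (#4 responds, time 8): not linearizable
the 4 completed operations admit 2 real-time orders; each fails the LIFO stack replay
sample order #1, #2, #3, #4 stalls at step 4 — #4 pop() → 90 has no legal effect
sample order #2, #1, #3, #4 stalls at step 3 — #3 pop() → 90 has no legal effect

not linearizable — minimal violating prefix: 8 events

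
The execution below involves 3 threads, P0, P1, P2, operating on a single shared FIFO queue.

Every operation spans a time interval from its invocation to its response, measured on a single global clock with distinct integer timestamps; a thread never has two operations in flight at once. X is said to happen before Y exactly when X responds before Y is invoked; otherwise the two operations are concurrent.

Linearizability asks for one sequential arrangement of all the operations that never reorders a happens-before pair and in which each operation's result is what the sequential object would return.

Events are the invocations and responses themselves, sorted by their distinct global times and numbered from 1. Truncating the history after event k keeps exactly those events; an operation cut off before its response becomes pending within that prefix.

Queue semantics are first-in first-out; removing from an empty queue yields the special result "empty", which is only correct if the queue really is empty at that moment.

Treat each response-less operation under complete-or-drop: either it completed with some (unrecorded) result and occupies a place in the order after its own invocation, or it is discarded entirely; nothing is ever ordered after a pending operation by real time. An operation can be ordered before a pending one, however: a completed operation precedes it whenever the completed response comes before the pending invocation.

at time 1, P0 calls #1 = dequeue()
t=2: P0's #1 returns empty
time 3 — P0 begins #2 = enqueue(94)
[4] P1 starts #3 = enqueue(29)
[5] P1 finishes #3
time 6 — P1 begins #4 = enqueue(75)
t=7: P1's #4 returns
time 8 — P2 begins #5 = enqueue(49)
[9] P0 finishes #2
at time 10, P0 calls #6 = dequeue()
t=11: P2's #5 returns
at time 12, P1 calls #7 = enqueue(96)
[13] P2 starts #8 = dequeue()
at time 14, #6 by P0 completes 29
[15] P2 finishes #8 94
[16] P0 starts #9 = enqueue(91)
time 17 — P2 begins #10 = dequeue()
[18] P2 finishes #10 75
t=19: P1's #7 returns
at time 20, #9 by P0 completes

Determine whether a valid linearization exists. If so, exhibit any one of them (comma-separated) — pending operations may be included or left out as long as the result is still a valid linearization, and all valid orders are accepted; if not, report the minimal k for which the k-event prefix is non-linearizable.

linearizable — witness: #1, #2, #3, #4, #5, #7, #8, #6, #9, #10

1. #1 dequeue() → empty, leaving queue <>
2. #2 enqueue(94), leaving queue <94>
3. #3 enqueue(29), leaving queue <94,29>
4. #4 enqueue(75), leaving queue <94,29,75>
5. #5 enqueue(49), leaving queue <94,29,75,49>
6. #7 enqueue(96), leaving queue <94,29,75,49,96>
7. #8 dequeue() → 94, leaving queue <29,75,49,96>
8. #6 dequeue() → 29, leaving queue <75,49,96>
9. #9 enqueue(91), leaving queue <75,49,96,91>
10. #10 dequeue() → 75, leaving queue <49,96,91>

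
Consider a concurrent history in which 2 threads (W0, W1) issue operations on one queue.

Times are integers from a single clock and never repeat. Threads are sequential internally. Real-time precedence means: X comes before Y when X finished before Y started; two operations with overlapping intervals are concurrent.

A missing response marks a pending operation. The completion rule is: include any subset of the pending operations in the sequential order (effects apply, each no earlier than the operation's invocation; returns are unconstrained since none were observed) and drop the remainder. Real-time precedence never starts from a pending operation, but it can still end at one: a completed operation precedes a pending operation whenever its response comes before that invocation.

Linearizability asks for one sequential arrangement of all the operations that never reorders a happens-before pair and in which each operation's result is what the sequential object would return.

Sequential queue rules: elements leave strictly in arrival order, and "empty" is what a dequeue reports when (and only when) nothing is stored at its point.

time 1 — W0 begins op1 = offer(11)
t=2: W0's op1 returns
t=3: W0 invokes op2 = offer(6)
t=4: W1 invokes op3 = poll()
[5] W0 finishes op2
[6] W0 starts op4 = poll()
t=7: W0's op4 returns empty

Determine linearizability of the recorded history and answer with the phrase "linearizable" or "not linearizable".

events 1..6 are fine; event 7 — the response of op4 at time 7 — makes the prefix non-linearizable
one real-time candidate order over the 3 completed operations — the queue replay rejects it
including or dropping the 1 pending operation (op3) in any combination fails
for example op1, op2, op4 (pending dropped) fails at step 3: op4 poll() → empty is not legal there

not linearizable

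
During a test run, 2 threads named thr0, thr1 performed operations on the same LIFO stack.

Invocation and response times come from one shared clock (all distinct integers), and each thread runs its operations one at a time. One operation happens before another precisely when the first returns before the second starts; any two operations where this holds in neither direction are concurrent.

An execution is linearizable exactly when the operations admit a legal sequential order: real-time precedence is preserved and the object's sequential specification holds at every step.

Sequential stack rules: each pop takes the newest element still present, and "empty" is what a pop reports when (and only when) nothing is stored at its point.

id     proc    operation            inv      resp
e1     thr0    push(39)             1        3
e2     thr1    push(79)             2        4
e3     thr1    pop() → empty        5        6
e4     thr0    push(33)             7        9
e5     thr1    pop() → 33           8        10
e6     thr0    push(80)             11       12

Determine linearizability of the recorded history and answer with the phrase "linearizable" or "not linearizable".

not linearizable

cut after 5 events: linearizable; cut after 6 events (e3 responds, time 6): not linearizable
2 orders of the 3 completed LIFO stack ops respect real time; none is legal
e.g. e1, e2, e3: illegal at step 3, since e3 pop() → empty cannot apply there
e.g. e2, e1, e3: illegal at step 3, since e3 pop() → empty cannot apply there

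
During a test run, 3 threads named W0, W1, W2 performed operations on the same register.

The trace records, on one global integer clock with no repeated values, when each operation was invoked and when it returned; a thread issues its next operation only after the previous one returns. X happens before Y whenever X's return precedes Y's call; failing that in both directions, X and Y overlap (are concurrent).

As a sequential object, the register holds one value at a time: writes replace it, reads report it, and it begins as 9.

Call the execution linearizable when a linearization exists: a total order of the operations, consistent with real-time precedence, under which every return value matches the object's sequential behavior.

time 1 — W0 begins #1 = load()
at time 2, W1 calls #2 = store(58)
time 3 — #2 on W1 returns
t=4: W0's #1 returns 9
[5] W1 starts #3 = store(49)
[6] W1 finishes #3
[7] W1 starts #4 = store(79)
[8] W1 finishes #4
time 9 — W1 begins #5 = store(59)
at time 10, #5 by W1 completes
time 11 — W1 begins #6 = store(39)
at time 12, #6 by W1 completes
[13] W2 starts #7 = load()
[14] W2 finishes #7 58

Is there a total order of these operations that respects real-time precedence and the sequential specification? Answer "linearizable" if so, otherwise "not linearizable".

the violation lands at event 14, #7's response at time 14: events 1..13 linearize, events 1..14 do not
checked exhaustively: 2 real-time-consistent orders of 7 completed operations, zero legal register replays
e.g. #1, #2, #3, #4, #5, #6, #7: illegal at step 7, since #7 load() → 58 cannot apply there
e.g. #2, #1, #3, #4, #5, #6, #7: illegal at step 2, since #1 load() → 9 cannot apply there

not linearizable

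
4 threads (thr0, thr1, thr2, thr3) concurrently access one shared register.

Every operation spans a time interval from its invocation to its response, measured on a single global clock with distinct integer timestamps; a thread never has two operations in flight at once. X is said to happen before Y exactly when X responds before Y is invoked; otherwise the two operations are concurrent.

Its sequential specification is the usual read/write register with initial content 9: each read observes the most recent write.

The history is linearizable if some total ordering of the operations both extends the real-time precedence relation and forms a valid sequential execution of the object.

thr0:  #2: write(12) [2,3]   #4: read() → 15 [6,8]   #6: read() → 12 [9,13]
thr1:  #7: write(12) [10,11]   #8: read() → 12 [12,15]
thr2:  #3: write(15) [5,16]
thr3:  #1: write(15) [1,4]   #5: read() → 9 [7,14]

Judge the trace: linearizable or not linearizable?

not linearizable

already the first 14 events (up to #5's response at time 14) admit no linearization; the first 13 still do
the 6 completed operations admit 16 real-time orders; each fails the register replay
completion choices over the 2 pending operations (#3, #8) were checked; none helps
for example #1, #2, #4, #5, #6, #7 (pending dropped) fails at step 3: #4 read() → 15 is not legal there
for example #1, #2, #4, #5, #7, #6 (pending dropped) fails at step 3: #4 read() → 15 is not legal there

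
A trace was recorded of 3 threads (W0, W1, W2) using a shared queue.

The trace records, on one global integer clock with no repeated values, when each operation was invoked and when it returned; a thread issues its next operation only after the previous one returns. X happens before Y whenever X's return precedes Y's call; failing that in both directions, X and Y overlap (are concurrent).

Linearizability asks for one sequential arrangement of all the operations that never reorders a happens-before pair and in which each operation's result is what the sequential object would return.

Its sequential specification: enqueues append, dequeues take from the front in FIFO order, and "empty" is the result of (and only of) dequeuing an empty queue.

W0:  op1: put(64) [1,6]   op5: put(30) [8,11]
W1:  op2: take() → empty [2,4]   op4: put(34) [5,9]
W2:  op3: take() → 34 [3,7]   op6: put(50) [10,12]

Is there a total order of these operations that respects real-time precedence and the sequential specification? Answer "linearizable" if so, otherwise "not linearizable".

linearizable

one valid linearization: op2, op4, op1, op3, op5, op6
after step 1 (op2 take() → empty): queue <>
after step 2 (op4 put(34)): queue <34>
after step 3 (op1 put(64)): queue <34,64>
after step 4 (op3 take() → 34): queue <64>
after step 5 (op5 put(30)): queue <64,30>
after step 6 (op6 put(50)): queue <64,30,50>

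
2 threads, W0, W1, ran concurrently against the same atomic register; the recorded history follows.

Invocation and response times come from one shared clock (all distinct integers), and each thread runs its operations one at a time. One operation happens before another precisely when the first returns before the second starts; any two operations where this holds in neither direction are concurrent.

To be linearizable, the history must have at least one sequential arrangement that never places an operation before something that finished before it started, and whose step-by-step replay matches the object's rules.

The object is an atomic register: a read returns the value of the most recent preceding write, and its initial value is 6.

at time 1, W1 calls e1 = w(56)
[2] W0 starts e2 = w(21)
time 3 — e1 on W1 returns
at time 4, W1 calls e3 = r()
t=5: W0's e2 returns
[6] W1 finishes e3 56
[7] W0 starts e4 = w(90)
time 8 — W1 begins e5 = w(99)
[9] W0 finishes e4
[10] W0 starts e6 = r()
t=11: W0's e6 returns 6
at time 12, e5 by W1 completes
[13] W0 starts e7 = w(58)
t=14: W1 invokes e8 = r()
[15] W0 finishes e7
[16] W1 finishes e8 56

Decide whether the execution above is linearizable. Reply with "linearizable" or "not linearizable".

events 1..10 are fine; event 11 — the response of e6 at time 11 — makes the prefix non-linearizable
checked exhaustively: 3 real-time-consistent orders of 5 completed operations, zero legal atomic register replays
no escape via the 1 pending operation (e5): every completion choice fails
for example e1, e2, e3, e4, e6 (pending dropped) fails at step 3: e3 r() → 56 is not legal there
for example e1, e3, e2, e4, e6 (pending dropped) fails at step 5: e6 r() → 6 is not legal there

not linearizable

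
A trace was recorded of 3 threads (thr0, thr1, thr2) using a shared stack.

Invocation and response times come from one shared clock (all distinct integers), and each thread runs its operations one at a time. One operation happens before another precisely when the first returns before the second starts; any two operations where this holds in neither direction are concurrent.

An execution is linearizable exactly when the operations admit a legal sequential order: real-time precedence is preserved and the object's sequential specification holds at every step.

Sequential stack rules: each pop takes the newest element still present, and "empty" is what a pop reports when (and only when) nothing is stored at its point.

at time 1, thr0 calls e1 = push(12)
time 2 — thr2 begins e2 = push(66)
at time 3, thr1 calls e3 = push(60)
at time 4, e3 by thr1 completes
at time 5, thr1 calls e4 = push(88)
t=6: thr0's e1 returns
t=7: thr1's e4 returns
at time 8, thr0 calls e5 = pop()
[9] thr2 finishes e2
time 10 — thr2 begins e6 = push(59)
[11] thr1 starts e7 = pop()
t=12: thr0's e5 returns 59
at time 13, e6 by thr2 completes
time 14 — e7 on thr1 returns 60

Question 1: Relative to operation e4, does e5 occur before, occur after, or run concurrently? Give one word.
e5 spans [8,12], e4 spans [5,7]
resp(e4)=7 < inv(e5)=8

after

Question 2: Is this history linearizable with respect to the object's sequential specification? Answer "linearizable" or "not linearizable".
the violation lands at event 14, e7's response at time 14: events 1..13 linearize, events 1..14 do not
the 7 completed operations admit 78 real-time orders; each fails the stack replay
take e1, e2, e3, e4, e5, e6, e7: step 5 already fails, because e5 pop() → 59 cannot occur there
take e1, e2, e3, e4, e5, e7, e6: step 5 already fails, because e5 pop() → 59 cannot occur there

not linearizable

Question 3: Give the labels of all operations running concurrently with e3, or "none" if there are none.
e3 spans [3,4]: anything still running between times 3 and 4 counts as concurrent
e1 [1,6]: concurrent
e2 [2,9]: concurrent
e4 [5,7]: after
e5 [8,12]: after
e6 [10,13]: after
e7 [11,14]: after

e1, e2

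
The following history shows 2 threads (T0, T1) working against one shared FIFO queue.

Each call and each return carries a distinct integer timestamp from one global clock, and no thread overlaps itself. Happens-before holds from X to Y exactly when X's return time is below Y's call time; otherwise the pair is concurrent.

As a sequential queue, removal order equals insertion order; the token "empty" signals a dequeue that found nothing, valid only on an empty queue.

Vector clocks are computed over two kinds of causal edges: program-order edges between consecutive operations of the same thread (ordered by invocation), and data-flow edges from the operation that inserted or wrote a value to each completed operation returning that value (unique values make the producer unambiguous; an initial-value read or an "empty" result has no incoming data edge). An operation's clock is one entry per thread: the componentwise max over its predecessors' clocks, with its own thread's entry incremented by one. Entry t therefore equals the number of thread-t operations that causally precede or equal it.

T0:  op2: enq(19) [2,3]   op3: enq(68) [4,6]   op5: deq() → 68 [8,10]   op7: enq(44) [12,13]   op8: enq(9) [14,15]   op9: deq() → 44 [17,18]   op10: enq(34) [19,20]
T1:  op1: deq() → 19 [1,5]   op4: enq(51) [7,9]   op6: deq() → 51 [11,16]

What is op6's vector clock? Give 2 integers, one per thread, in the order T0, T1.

root op op2, invoked 2: fresh clock plus T0's own tick → (1, 0)
merge at op1 (invoked 1): VC(op2)=(1, 0), own-thread bump on T1 → (1, 1)
merge at op3 (invoked 4): VC(op2)=(1, 0), own-thread bump on T0 → (2, 0)
merge at op4 (invoked 7): VC(op1)=(1, 1), own-thread bump on T1 → (1, 2)
merge at op5 (invoked 8): VC(op3)=(2, 0), own-thread bump on T0 → (3, 0)
merge at op6 (invoked 11): VC(op4)=(1, 2), own-thread bump on T1 → (1, 3)
merge at op7 (invoked 12): VC(op5)=(3, 0), own-thread bump on T0 → (4, 0)
merge at op8 (invoked 14): VC(op7)=(4, 0), own-thread bump on T0 → (5, 0)
merge at op9 (invoked 17): VC(op7)=(4, 0), VC(op8)=(5, 0), own-thread bump on T0 → (6, 0)
merge at op10 (invoked 19): VC(op9)=(6, 0), own-thread bump on T0 → (7, 0)
target: VC(op6) = (1, 3)

(1, 3)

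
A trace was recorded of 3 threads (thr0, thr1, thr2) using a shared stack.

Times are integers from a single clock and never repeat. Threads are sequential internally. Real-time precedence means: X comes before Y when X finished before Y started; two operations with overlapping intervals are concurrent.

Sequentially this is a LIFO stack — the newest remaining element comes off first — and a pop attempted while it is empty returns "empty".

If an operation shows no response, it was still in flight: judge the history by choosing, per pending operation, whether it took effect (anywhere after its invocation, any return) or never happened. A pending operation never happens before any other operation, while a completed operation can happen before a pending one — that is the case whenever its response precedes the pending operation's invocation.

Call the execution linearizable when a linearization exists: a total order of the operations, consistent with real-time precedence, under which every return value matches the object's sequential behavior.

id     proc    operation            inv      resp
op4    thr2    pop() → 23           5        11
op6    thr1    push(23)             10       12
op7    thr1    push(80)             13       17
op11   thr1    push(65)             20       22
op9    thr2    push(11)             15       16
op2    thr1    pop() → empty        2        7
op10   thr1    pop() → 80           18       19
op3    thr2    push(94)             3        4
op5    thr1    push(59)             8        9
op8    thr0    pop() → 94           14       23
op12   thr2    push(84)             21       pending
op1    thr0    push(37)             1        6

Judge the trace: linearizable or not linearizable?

not linearizable

through event 22 a valid linearization exists; event 23 (op8 responding at time 23) ends that
11 completed operations, 240 real-time-consistent orders — every stack replay fails
include/drop combinations of the 1 pending operation (op12) were all tried; none helps
for example op1, op2, op3, op4, op5, op6, op7, op8, op9, op10, op11 (pending dropped) fails at step 2: op2 pop() → empty is not legal there
for example op1, op2, op3, op4, op5, op6, op7, op9, op8, op10, op11 (pending dropped) fails at step 2: op2 pop() → empty is not legal there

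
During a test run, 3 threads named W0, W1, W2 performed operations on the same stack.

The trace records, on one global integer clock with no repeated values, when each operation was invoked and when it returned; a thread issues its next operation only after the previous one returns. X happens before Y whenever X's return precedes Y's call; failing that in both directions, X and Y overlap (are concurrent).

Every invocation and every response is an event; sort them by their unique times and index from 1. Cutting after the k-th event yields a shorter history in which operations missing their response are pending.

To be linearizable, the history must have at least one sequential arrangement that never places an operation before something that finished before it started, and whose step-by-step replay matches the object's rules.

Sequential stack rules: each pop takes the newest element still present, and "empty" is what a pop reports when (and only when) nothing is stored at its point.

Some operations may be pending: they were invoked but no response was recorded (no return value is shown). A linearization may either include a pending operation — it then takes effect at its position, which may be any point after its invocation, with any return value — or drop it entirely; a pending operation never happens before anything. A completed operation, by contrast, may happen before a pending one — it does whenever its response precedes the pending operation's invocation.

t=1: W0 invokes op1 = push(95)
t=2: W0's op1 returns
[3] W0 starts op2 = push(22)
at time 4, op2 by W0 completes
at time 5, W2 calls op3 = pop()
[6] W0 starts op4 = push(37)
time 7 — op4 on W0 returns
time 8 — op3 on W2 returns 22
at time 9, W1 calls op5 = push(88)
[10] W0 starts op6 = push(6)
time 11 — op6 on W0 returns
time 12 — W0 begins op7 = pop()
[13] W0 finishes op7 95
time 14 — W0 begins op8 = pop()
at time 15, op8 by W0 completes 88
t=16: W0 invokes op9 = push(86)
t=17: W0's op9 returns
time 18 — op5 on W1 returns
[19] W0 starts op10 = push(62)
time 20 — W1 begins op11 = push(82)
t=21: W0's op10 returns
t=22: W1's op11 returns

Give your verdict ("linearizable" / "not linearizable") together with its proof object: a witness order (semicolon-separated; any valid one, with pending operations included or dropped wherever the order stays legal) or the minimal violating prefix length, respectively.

through event 12 a valid linearization exists; event 13 (op7 responding at time 13) ends that
the 6 completed operations admit 2 real-time orders; each fails the stack replay
no escape via the 1 pending operation (op5): every completion choice fails
e.g. op1, op2, op3, op4, op6, op7 (pending dropped): illegal at step 6, since op7 pop() → 95 cannot apply there
e.g. op1, op2, op4, op3, op6, op7 (pending dropped): illegal at step 4, since op3 pop() → 22 cannot apply there

not linearizable — minimal violating prefix: 13 events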